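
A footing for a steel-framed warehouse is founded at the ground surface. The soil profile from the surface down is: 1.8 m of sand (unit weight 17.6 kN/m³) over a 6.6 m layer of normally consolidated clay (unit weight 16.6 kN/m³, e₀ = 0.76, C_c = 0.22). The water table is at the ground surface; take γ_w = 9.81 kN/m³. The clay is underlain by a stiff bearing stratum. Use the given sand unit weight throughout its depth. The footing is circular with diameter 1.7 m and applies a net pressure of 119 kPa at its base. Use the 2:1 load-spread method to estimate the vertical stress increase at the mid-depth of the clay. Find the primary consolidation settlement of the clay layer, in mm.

Mid-depth of clay below the ground surface: z = 1.8 + 6.6/2 = 5.1 m.
Total vertical stress at mid-clay: σ_v = 17.6×1.8 + 16.6×3.3 = 86.46 kPa.
Pore pressure: u = 9.81×(5.1 − 0) = 50.031 kPa.
Initial effective stress: σ'_0 = σ_v − u = 86.46 − 50.031 = 36.429 kPa.
Stress increase at mid-clay by the 2:1 spreading method:
Δσ ≈ qD²/(D+z)² = 119×1.7²/(1.7+5.1)² = 7.4375 kPa
Final effective stress: σ'_f = σ'_0 + Δσ = 36.429 + 7.4375 = 43.867 kPa.
Normally consolidated clay, so the full stress increment lies on the virgin compression line:
S_c = C_c·H/(1+e₀)·log₁₀(σ'_f/σ'_0) = 0.22×6.6/(1+0.76)×log₁₀(43.867/36.429)
    = 0.825 × 0.080691 = 0.06657 m

S_c ≈ 66.6 mm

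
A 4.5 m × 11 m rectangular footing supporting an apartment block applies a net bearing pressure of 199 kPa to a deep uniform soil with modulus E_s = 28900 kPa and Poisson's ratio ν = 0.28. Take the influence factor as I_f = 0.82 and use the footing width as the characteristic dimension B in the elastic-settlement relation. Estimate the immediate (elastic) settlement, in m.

S_e ≈ 0.0234 m

Immediate (elastic) settlement: S_e = q·B·(1−ν²)/E_s · I_f.
S_e = 199 × 4.5 × (1 − 0.28²) / 28900 × 0.82
    = 199 × 4.5 × 0.9216 / 28900 × 0.82
    = 0.02342 m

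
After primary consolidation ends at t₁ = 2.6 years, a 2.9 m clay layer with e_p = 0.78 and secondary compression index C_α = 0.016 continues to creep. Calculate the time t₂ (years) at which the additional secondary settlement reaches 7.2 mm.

t₂ ≈ 4.91 years

S_s = C_α·H/(1+e_p)·log₁₀(t₂/t₁) ⇒ log₁₀(t₂/t₁) = S_s·(1+e_p)/(C_α·H).
log₁₀(t₂/t₁) = 0.0072 × (1+0.78) / (0.016×2.9) = 0.2762
t₂ = t₁ × 10^0.2762 = 2.6 × 1.889 = 4.911 years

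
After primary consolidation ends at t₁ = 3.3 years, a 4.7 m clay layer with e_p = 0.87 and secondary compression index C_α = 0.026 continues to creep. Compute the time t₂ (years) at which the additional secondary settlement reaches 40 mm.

t₂ ≈ 13.5 years

S_s = C_α·H/(1+e_p)·log₁₀(t₂/t₁) ⇒ log₁₀(t₂/t₁) = S_s·(1+e_p)/(C_α·H).
log₁₀(t₂/t₁) = 0.04 × (1+0.87) / (0.026×4.7) = 0.6121
t₂ = t₁ × 10^0.6121 = 3.3 × 4.094 = 13.51 years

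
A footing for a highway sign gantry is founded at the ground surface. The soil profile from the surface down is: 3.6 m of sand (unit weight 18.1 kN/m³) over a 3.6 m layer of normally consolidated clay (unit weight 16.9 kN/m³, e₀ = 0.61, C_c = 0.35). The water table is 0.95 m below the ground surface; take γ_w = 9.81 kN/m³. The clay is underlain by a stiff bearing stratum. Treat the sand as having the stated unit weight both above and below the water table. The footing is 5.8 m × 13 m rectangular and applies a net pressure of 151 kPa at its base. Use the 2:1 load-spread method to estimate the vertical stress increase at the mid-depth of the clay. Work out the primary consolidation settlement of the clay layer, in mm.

S_c ≈ 246 mm

Mid-depth of clay below the ground surface: z = 3.6 + 3.6/2 = 5.4 m.
Total vertical stress at mid-clay: σ_v = 18.1×3.6 + 16.9×1.8 = 95.58 kPa.
Pore pressure: u = 9.81×(5.4 − 0.95) = 43.655 kPa.
Initial effective stress: σ'_0 = σ_v − u = 95.58 − 43.655 = 51.925 kPa.
Stress increase at mid-clay by the 2:1 spreading method:
Δσ = qBL/((B+z)(L+z)) = 151×5.8×13/((5.8+5.4)(13+5.4)) = 55.247 kPa
Final effective stress: σ'_f = σ'_0 + Δσ = 51.925 + 55.247 = 107.17 kPa.
Normally consolidated clay, so the full stress increment lies on the virgin compression line:
S_c = C_c·H/(1+e₀)·log₁₀(σ'_f/σ'_0) = 0.35×3.6/(1+0.61)×log₁₀(107.17/51.925)
    = 0.78261 × 0.3147 = 0.2463 m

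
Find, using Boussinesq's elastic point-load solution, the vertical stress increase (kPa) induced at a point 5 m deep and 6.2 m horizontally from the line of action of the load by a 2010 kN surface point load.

Δσ_z ≈ 3.74 kPa

Boussinesq vertical stress below a point load on an elastic half-space:
Δσ_z = 3P/(2πz²) · [1 + (r/z)²]^(−5/2)
r/z = 6.2/5 = 1.24; [1+(r/z)²]^(−5/2) = 0.097486.
Δσ_z = 3×2010/(2π×5²) × 0.097486 = 38.388 × 0.097486 = 3.742 kPa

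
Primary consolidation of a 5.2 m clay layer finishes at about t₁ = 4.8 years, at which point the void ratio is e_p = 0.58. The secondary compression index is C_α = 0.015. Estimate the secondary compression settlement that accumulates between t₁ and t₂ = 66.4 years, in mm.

S_s ≈ 56.3 mm

Secondary compression: S_s = C_α·H/(1+e_p)·log₁₀(t₂/t₁)
S_s = 0.015×5.2/(1+0.58)×log₁₀(66.4/4.8)
    = 0.04937 × 1.141 = 0.05632 m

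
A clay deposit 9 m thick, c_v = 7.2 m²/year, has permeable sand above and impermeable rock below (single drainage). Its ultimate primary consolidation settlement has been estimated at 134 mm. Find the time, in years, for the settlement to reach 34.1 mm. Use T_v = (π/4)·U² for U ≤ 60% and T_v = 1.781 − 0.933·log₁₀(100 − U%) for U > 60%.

Drainage path length: H_d = H = 9 m (single drainage).
U = S(t)/S_ult = 34.1/134 = 0.2545.
U ≤ 60%: T_v = (π/4)·U² = (π/4)×0.25448² = 0.050861.
t = T_v·H_d²/c_v = 0.050861×9²/7.2 = 0.5722 years.

t ≈ 0.572 years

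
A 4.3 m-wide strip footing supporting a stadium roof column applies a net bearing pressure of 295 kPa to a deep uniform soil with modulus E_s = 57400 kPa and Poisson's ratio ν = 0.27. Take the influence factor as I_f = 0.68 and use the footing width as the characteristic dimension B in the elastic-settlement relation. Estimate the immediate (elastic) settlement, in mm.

S_e ≈ 13.9 mm

Immediate (elastic) settlement: S_e = q·B·(1−ν²)/E_s · I_f.
S_e = 295 × 4.3 × (1 − 0.27²) / 57400 × 0.68
    = 295 × 4.3 × 0.9271 / 57400 × 0.68
    = 0.01393 m = 13.93 mm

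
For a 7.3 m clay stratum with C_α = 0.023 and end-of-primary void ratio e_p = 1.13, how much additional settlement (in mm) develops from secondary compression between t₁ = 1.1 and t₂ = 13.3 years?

Secondary compression: S_s = C_α·H/(1+e_p)·log₁₀(t₂/t₁)
S_s = 0.023×7.3/(1+1.13)×log₁₀(13.3/1.1)
    = 0.07883 × 1.082 = 0.08533 m

S_s ≈ 85.3 mm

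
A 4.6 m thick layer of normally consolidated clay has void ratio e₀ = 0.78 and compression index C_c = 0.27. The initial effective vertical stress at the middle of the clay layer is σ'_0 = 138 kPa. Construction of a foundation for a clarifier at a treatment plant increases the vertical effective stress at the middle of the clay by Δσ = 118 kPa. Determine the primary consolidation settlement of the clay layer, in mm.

Final effective stress: σ'_f = σ'_0 + Δσ = 138 + 118 = 256 kPa.
Normally consolidated clay, so the full stress increment lies on the virgin compression line:
S_c = C_c·H/(1+e₀)·log₁₀(σ'_f/σ'_0) = 0.27×4.6/(1+0.78)×log₁₀(256/138)
    = 0.69775 × 0.26836 = 0.1872 m

S_c ≈ 187 mm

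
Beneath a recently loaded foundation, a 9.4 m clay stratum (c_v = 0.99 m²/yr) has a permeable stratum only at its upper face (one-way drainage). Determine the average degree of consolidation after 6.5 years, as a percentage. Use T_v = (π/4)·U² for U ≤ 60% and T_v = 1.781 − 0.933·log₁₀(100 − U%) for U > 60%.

Drainage path length: H_d = H = 9.4 m (single drainage).
T_v = c_v·t/H_d² = 0.99×6.5/9.4² = 0.072827.
T_v = 0.072827 corresponds to the U ≤ 60% branch:
U = √(4T_v/π) = 0.3045

U ≈ 30.5 %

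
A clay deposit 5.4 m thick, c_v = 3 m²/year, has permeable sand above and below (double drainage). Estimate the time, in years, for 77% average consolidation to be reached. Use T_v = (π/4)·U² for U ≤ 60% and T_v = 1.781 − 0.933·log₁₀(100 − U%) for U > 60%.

Drainage path length: H_d = H/2 = 2.7 m (double drainage).
U > 60%: T_v = 1.781 − 0.933·log₁₀(100 − 77) = 0.51051.
t = T_v·H_d²/c_v = 0.51051×2.7²/3 = 1.241 years.

t ≈ 1.24 years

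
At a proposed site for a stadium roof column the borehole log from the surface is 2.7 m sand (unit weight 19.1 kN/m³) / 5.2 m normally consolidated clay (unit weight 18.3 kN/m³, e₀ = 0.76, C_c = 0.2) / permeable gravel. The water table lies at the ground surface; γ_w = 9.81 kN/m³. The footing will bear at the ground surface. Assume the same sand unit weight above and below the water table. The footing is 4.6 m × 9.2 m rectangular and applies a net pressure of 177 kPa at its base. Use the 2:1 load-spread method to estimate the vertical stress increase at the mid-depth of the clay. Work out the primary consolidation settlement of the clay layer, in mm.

Mid-depth of clay below the ground surface: z = 2.7 + 5.2/2 = 5.3 m.
Total vertical stress at mid-clay: σ_v = 19.1×2.7 + 18.3×2.6 = 99.15 kPa.
Pore pressure: u = 9.81×(5.3 − 0) = 51.993 kPa.
Initial effective stress: σ'_0 = σ_v − u = 99.15 − 51.993 = 47.157 kPa.
Stress increase at mid-clay by the 2:1 spreading method:
Δσ = qBL/((B+z)(L+z)) = 177×4.6×9.2/((4.6+5.3)(9.2+5.3)) = 52.181 kPa
Final effective stress: σ'_f = σ'_0 + Δσ = 47.157 + 52.181 = 99.338 kPa.
Normally consolidated clay, so the full stress increment lies on the virgin compression line:
S_c = C_c·H/(1+e₀)·log₁₀(σ'_f/σ'_0) = 0.2×5.2/(1+0.76)×log₁₀(99.338/47.157)
    = 0.59091 × 0.32357 = 0.1912 m

S_c ≈ 191 mm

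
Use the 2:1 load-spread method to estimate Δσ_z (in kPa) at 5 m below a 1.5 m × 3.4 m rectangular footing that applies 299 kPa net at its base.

Δσ_z ≈ 27.9 kPa

By the 2:1 method the load spreads at 1 horizontal : 2 vertical, so at depth z the loaded area has grown by z in each plan dimension:
Δσ = qBL/((B+z)(L+z)) = 299×1.5×3.4/((1.5+5)(3.4+5)) = 27.929 kPa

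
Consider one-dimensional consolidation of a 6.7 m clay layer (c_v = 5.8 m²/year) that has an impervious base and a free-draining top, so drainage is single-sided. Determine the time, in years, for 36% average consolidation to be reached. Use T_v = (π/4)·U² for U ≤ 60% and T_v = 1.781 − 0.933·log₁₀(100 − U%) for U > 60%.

Drainage path length: H_d = H = 6.7 m (single drainage).
U ≤ 60%: T_v = (π/4)·U² = (π/4)×0.36² = 0.10179.
t = T_v·H_d²/c_v = 0.10179×6.7²/5.8 = 0.7878 years.

t ≈ 0.788 years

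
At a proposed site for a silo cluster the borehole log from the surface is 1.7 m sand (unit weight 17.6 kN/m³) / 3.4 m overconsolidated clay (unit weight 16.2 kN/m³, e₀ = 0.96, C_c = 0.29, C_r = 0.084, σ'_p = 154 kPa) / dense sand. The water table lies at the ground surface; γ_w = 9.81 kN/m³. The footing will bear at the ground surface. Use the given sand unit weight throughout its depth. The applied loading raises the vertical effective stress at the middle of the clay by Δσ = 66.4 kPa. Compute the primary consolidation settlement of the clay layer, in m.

S_c ≈ 0.0837 m

Mid-depth of clay below the ground surface: z = 1.7 + 3.4/2 = 3.4 m.
Total vertical stress at mid-clay: σ_v = 17.6×1.7 + 16.2×1.7 = 57.46 kPa.
Pore pressure: u = 9.81×(3.4 − 0) = 33.354 kPa.
Initial effective stress: σ'_0 = σ_v − u = 57.46 − 33.354 = 24.106 kPa.
Final effective stress: σ'_f = 24.106 + 66.4 = 90.506 kPa.
σ'_f = 90.506 ≤ σ'_p = 154 kPa, so the clay remains overconsolidated and only the recompression index applies:
S_c = C_r·H/(1+e₀)·log₁₀(σ'_f/σ'_0) = 0.084×3.4/1.96×log₁₀(90.506/24.106)
    = 0.14571 × 0.57455 = 0.08372 m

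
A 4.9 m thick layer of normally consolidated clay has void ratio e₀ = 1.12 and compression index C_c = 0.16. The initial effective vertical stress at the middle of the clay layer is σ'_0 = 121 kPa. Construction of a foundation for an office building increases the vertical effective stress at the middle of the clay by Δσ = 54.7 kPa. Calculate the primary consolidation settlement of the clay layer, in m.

Final effective stress: σ'_f = σ'_0 + Δσ = 121 + 54.7 = 175.7 kPa.
Normally consolidated clay, so the full stress increment lies on the virgin compression line:
S_c = C_c·H/(1+e₀)·log₁₀(σ'_f/σ'_0) = 0.16×4.9/(1+1.12)×log₁₀(175.7/121)
    = 0.36981 × 0.16199 = 0.05991 m

S_c ≈ 0.0599 m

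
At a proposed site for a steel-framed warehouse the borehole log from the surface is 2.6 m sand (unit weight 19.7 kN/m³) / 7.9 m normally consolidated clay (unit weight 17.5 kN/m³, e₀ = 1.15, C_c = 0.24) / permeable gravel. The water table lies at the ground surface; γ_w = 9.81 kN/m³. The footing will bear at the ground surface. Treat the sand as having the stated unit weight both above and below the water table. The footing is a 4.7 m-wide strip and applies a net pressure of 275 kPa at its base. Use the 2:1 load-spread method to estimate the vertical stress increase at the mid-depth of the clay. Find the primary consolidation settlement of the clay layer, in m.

Mid-depth of clay below the ground surface: z = 2.6 + 7.9/2 = 6.55 m.
Total vertical stress at mid-clay: σ_v = 19.7×2.6 + 17.5×3.95 = 120.34 kPa.
Pore pressure: u = 9.81×(6.55 − 0) = 64.255 kPa.
Initial effective stress: σ'_0 = σ_v − u = 120.34 − 64.255 = 56.085 kPa.
Stress increase at mid-clay by the 2:1 spreading method:
Δσ = qB/(B+z) = 275×4.7/(4.7+6.55) = 114.89 kPa
Final effective stress: σ'_f = σ'_0 + Δσ = 56.085 + 114.89 = 170.97 kPa.
Normally consolidated clay, so the full stress increment lies on the virgin compression line:
S_c = C_c·H/(1+e₀)·log₁₀(σ'_f/σ'_0) = 0.24×7.9/(1+1.15)×log₁₀(170.97/56.085)
    = 0.88186 × 0.48407 = 0.4269 m

S_c ≈ 0.427 m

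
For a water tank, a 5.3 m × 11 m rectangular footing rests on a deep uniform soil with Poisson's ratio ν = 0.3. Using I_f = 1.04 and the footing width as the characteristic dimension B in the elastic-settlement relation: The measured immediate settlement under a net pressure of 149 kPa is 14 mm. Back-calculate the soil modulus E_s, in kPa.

S_e = q·B·(1−ν²)/E_s · I_f  ⇒  E_s = q·B·(1−ν²)·I_f / S_e.
E_s = 149 × 5.3 × 0.91 × 1.04 / 0.014 = 53380 kPa

E_s ≈ 53400 kPa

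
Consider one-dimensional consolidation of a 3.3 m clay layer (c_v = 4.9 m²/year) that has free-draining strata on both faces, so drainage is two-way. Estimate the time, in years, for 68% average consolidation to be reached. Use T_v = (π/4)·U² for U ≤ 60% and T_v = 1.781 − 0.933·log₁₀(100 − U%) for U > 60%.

Drainage path length: H_d = H/2 = 1.65 m (double drainage).
U > 60%: T_v = 1.781 − 0.933·log₁₀(100 − 68) = 0.3767.
t = T_v·H_d²/c_v = 0.3767×1.65²/4.9 = 0.2093 years.

t ≈ 0.209 years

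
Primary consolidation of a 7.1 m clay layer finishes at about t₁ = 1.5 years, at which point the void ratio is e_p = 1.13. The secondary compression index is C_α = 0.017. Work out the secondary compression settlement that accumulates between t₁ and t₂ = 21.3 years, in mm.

S_s ≈ 65.3 mm

Secondary compression: S_s = C_α·H/(1+e_p)·log₁₀(t₂/t₁)
S_s = 0.017×7.1/(1+1.13)×log₁₀(21.3/1.5)
    = 0.05667 × 1.152 = 0.0653 m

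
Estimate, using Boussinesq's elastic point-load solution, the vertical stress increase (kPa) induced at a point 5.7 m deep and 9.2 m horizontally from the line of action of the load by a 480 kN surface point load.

Δσ_z ≈ 0.286 kPa

Boussinesq vertical stress below a point load on an elastic half-space:
Δσ_z = 3P/(2πz²) · [1 + (r/z)²]^(−5/2)
r/z = 9.2/5.7 = 1.614; [1+(r/z)²]^(−5/2) = 0.040523.
Δσ_z = 3×480/(2π×5.7²) × 0.040523 = 7.054 × 0.040523 = 0.2858 kPa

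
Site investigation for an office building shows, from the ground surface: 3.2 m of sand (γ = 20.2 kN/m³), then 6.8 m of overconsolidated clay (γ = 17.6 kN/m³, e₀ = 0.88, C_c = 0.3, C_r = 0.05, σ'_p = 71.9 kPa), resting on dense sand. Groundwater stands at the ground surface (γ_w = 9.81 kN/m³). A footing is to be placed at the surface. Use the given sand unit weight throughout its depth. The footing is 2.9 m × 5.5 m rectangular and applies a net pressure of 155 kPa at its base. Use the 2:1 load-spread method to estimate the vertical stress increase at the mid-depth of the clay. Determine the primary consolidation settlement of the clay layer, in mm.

S_c ≈ 72.1 mm

Mid-depth of clay below the ground surface: z = 3.2 + 6.8/2 = 6.6 m.
Total vertical stress at mid-clay: σ_v = 20.2×3.2 + 17.6×3.4 = 124.48 kPa.
Pore pressure: u = 9.81×(6.6 − 0) = 64.746 kPa.
Initial effective stress: σ'_0 = σ_v − u = 124.48 − 64.746 = 59.734 kPa.
Stress increase at mid-clay by the 2:1 spreading method:
Δσ = qBL/((B+z)(L+z)) = 155×2.9×5.5/((2.9+6.6)(5.5+6.6)) = 21.507 kPa
Final effective stress: σ'_f = 59.734 + 21.507 = 81.241 kPa.
σ'_f = 81.241 > σ'_p = 71.9 kPa, so the stress path crosses the preconsolidation pressure — recompression up to σ'_p, then virgin compression beyond:
S_c = H/(1+e₀)·[C_r·log₁₀(σ'_p/σ'_0) + C_c·log₁₀(σ'_f/σ'_p)]
    = 6.8/1.88 × [0.05×log₁₀(71.9/59.734) + 0.3×log₁₀(81.241/71.9)]
    = 3.617 × [0.0040254 + 0.015914] = 0.07212 m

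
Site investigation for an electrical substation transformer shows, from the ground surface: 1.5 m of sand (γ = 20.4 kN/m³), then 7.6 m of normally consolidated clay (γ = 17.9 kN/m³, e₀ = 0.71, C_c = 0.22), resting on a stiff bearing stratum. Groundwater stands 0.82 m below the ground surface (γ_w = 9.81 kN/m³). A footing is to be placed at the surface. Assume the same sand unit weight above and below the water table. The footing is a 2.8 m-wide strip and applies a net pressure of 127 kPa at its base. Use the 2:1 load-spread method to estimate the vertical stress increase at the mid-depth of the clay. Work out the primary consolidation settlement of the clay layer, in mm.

Mid-depth of clay below the ground surface: z = 1.5 + 7.6/2 = 5.3 m.
Total vertical stress at mid-clay: σ_v = 20.4×1.5 + 17.9×3.8 = 98.62 kPa.
Pore pressure: u = 9.81×(5.3 − 0.82) = 43.949 kPa.
Initial effective stress: σ'_0 = σ_v − u = 98.62 − 43.949 = 54.671 kPa.
Stress increase at mid-clay by the 2:1 spreading method:
Δσ = qB/(B+z) = 127×2.8/(2.8+5.3) = 43.901 kPa
Final effective stress: σ'_f = σ'_0 + Δσ = 54.671 + 43.901 = 98.572 kPa.
Normally consolidated clay, so the full stress increment lies on the virgin compression line:
S_c = C_c·H/(1+e₀)·log₁₀(σ'_f/σ'_0) = 0.22×7.6/(1+0.71)×log₁₀(98.572/54.671)
    = 0.97778 × 0.256 = 0.2503 m

S_c ≈ 250 mm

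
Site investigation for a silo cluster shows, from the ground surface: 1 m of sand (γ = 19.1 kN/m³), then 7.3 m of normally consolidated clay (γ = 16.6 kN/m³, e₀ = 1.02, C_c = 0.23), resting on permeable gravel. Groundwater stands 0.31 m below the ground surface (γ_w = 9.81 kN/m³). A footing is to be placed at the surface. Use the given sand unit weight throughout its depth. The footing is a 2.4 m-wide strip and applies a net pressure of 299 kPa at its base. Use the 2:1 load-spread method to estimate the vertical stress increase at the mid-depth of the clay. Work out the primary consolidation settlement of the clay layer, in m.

Mid-depth of clay below the ground surface: z = 1 + 7.3/2 = 4.65 m.
Total vertical stress at mid-clay: σ_v = 19.1×1 + 16.6×3.65 = 79.69 kPa.
Pore pressure: u = 9.81×(4.65 − 0.31) = 42.575 kPa.
Initial effective stress: σ'_0 = σ_v − u = 79.69 − 42.575 = 37.115 kPa.
Stress increase at mid-clay by the 2:1 spreading method:
Δσ = qB/(B+z) = 299×2.4/(2.4+4.65) = 101.79 kPa
Final effective stress: σ'_f = σ'_0 + Δσ = 37.115 + 101.79 = 138.91 kPa.
Normally consolidated clay, so the full stress increment lies on the virgin compression line:
S_c = C_c·H/(1+e₀)·log₁₀(σ'_f/σ'_0) = 0.23×7.3/(1+1.02)×log₁₀(138.91/37.115)
    = 0.83119 × 0.57318 = 0.4764 m

S_c ≈ 0.476 m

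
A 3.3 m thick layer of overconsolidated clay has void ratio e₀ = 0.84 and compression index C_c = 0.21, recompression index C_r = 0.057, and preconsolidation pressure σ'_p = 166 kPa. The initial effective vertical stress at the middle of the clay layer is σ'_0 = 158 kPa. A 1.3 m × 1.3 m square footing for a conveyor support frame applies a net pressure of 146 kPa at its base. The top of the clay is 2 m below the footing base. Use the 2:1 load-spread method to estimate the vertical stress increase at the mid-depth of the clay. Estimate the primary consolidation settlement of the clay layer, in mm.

Mid-depth of clay below the footing base: z = 2 + 3.3/2 = 3.65 m.
Stress increase at mid-clay by the 2:1 spreading method:
Δσ = qBL/((B+z)(L+z)) = 146×1.3×1.3/((1.3+3.65)(1.3+3.65)) = 10.07 kPa
Final effective stress: σ'_f = 158 + 10.07 = 168.07 kPa.
σ'_f = 168.07 > σ'_p = 166 kPa, so the stress path crosses the preconsolidation pressure — recompression up to σ'_p, then virgin compression beyond:
S_c = H/(1+e₀)·[C_r·log₁₀(σ'_p/σ'_0) + C_c·log₁₀(σ'_f/σ'_p)]
    = 3.3/1.84 × [0.057×log₁₀(166/158) + 0.21×log₁₀(168.07/166)]
    = 1.7935 × [0.0012227 + 0.0011302] = 0.00422 m

S_c ≈ 4.22 mm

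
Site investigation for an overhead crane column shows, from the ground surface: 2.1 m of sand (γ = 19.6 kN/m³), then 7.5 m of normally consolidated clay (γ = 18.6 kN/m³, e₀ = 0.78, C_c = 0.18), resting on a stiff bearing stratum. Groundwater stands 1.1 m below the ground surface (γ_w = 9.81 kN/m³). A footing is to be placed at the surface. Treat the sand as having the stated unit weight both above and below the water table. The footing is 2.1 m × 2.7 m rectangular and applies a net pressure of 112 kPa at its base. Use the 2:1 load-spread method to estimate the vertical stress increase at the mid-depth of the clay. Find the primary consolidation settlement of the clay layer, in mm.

Mid-depth of clay below the ground surface: z = 2.1 + 7.5/2 = 5.85 m.
Total vertical stress at mid-clay: σ_v = 19.6×2.1 + 18.6×3.75 = 110.91 kPa.
Pore pressure: u = 9.81×(5.85 − 1.1) = 46.598 kPa.
Initial effective stress: σ'_0 = σ_v − u = 110.91 − 46.598 = 64.312 kPa.
Stress increase at mid-clay by the 2:1 spreading method:
Δσ = qBL/((B+z)(L+z)) = 112×2.1×2.7/((2.1+5.85)(2.7+5.85)) = 9.3426 kPa
Final effective stress: σ'_f = σ'_0 + Δσ = 64.312 + 9.3426 = 73.655 kPa.
Normally consolidated clay, so the full stress increment lies on the virgin compression line:
S_c = C_c·H/(1+e₀)·log₁₀(σ'_f/σ'_0) = 0.18×7.5/(1+0.78)×log₁₀(73.655/64.312)
    = 0.75843 × 0.05891 = 0.04468 m

S_c ≈ 44.7 mm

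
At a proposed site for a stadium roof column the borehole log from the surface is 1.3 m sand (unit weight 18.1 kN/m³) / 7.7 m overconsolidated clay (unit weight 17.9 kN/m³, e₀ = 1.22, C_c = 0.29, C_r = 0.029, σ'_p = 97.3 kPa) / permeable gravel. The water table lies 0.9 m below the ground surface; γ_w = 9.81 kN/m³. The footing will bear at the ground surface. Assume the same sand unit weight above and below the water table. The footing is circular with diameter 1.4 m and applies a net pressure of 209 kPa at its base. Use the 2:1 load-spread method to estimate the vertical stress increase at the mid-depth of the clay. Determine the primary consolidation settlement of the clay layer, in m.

Mid-depth of clay below the ground surface: z = 1.3 + 7.7/2 = 5.15 m.
Total vertical stress at mid-clay: σ_v = 18.1×1.3 + 17.9×3.85 = 92.445 kPa.
Pore pressure: u = 9.81×(5.15 − 0.9) = 41.693 kPa.
Initial effective stress: σ'_0 = σ_v − u = 92.445 − 41.693 = 50.752 kPa.
Stress increase at mid-clay by the 2:1 spreading method:
Δσ ≈ qD²/(D+z)² = 209×1.4²/(1.4+5.15)² = 9.5482 kPa
Final effective stress: σ'_f = 50.752 + 9.5482 = 60.3 kPa.
σ'_f = 60.3 ≤ σ'_p = 97.3 kPa, so the clay remains overconsolidated and only the recompression index applies:
S_c = C_r·H/(1+e₀)·log₁₀(σ'_f/σ'_0) = 0.029×7.7/2.22×log₁₀(60.3/50.752)
    = 0.10059 × 0.074864 = 0.00753 m

S_c ≈ 0.00753 m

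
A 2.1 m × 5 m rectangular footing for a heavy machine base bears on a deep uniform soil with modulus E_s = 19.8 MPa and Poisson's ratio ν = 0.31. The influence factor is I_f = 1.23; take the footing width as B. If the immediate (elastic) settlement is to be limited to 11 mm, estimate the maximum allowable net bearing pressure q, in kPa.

q ≈ 93.3 kPa

E_s = 19.8 MPa = 19800 kPa.
S_e = q·B·(1−ν²)/E_s · I_f  ⇒  q = S_e·E_s / (B·(1−ν²)·I_f).
q = 0.011 × 19800 / (2.1 × 0.9039 × 1.23) = 93.29 kPa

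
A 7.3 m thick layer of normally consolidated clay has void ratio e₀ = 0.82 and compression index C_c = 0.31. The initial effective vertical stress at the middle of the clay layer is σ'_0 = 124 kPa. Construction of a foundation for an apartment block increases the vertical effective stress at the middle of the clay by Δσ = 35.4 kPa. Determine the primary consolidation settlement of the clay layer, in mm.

Final effective stress: σ'_f = σ'_0 + Δσ = 124 + 35.4 = 159.4 kPa.
Normally consolidated clay, so the full stress increment lies on the virgin compression line:
S_c = C_c·H/(1+e₀)·log₁₀(σ'_f/σ'_0) = 0.31×7.3/(1+0.82)×log₁₀(159.4/124)
    = 1.2434 × 0.10907 = 0.1356 m

S_c ≈ 136 mm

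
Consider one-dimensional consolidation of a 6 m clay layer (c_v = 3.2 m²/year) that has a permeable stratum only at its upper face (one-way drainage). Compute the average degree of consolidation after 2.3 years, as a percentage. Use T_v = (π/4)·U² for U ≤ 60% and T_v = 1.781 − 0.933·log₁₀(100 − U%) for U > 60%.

Drainage path length: H_d = H = 6 m (single drainage).
T_v = c_v·t/H_d² = 3.2×2.3/6² = 0.20444.
T_v = 0.20444 corresponds to the U ≤ 60% branch:
U = √(4T_v/π) = 0.5102

U ≈ 51 %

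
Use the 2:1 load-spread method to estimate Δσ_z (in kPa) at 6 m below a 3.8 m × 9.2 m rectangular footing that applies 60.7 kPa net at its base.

Δσ_z ≈ 14.2 kPa

By the 2:1 method the load spreads at 1 horizontal : 2 vertical, so at depth z the loaded area has grown by z in each plan dimension:
Δσ = qBL/((B+z)(L+z)) = 60.7×3.8×9.2/((3.8+6)(9.2+6)) = 14.246 kPa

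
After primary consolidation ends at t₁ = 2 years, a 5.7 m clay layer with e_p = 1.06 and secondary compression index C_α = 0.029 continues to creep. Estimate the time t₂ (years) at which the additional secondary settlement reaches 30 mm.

S_s = C_α·H/(1+e_p)·log₁₀(t₂/t₁) ⇒ log₁₀(t₂/t₁) = S_s·(1+e_p)/(C_α·H).
log₁₀(t₂/t₁) = 0.03 × (1+1.06) / (0.029×5.7) = 0.3739
t₂ = t₁ × 10^0.3739 = 2 × 2.365 = 4.73 years

t₂ ≈ 4.73 years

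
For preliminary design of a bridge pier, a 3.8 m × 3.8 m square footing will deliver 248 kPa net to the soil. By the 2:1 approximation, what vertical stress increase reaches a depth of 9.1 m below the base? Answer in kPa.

Δσ_z ≈ 21.5 kPa

By the 2:1 method the load spreads at 1 horizontal : 2 vertical, so at depth z the loaded area has grown by z in each plan dimension:
Δσ = qBL/((B+z)(L+z)) = 248×3.8×3.8/((3.8+9.1)(3.8+9.1)) = 21.52 kPa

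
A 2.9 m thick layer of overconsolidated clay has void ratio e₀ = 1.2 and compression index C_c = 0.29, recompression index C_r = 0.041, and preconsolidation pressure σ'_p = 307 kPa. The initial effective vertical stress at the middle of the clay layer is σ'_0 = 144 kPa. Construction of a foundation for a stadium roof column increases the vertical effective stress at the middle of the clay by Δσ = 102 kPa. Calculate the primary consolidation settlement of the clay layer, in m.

S_c ≈ 0.0126 m

Final effective stress: σ'_f = 144 + 102 = 246 kPa.
σ'_f = 246 ≤ σ'_p = 307 kPa, so the clay remains overconsolidated and only the recompression index applies:
S_c = C_r·H/(1+e₀)·log₁₀(σ'_f/σ'_0) = 0.041×2.9/2.2×log₁₀(246/144)
    = 0.054046 × 0.23257 = 0.01257 m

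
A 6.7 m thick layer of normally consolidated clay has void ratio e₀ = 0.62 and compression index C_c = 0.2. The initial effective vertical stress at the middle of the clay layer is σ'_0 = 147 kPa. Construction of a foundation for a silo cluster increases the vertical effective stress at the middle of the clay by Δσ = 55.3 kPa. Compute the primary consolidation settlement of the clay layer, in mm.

Final effective stress: σ'_f = σ'_0 + Δσ = 147 + 55.3 = 202.3 kPa.
Normally consolidated clay, so the full stress increment lies on the virgin compression line:
S_c = C_c·H/(1+e₀)·log₁₀(σ'_f/σ'_0) = 0.2×6.7/(1+0.62)×log₁₀(202.3/147)
    = 0.82716 × 0.13868 = 0.1147 m

S_c ≈ 115 mm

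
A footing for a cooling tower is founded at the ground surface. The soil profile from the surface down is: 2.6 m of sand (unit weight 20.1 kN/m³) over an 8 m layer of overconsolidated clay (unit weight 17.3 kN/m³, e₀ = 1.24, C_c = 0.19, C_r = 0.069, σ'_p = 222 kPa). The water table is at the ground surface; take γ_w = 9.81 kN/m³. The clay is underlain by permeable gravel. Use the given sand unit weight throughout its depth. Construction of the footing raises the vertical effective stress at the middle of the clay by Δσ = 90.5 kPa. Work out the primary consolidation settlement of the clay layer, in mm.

S_c ≈ 102 mm

Mid-depth of clay below the ground surface: z = 2.6 + 8/2 = 6.6 m.
Total vertical stress at mid-clay: σ_v = 20.1×2.6 + 17.3×4 = 121.46 kPa.
Pore pressure: u = 9.81×(6.6 − 0) = 64.746 kPa.
Initial effective stress: σ'_0 = σ_v − u = 121.46 − 64.746 = 56.714 kPa.
Final effective stress: σ'_f = 56.714 + 90.5 = 147.21 kPa.
σ'_f = 147.21 ≤ σ'_p = 222 kPa, so the clay remains overconsolidated and only the recompression index applies:
S_c = C_r·H/(1+e₀)·log₁₀(σ'_f/σ'_0) = 0.069×8/2.24×log₁₀(147.21/56.714)
    = 0.24643 × 0.41425 = 0.1021 m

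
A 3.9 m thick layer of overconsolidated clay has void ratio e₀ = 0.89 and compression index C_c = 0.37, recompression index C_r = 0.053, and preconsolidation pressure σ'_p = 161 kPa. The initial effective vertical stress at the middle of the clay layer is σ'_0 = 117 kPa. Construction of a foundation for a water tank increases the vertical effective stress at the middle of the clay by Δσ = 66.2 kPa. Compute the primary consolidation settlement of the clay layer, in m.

Final effective stress: σ'_f = 117 + 66.2 = 183.2 kPa.
σ'_f = 183.2 > σ'_p = 161 kPa, so the stress path crosses the preconsolidation pressure — recompression up to σ'_p, then virgin compression beyond:
S_c = H/(1+e₀)·[C_r·log₁₀(σ'_p/σ'_0) + C_c·log₁₀(σ'_f/σ'_p)]
    = 3.9/1.89 × [0.053×log₁₀(161/117) + 0.37×log₁₀(183.2/161)]
    = 2.0635 × [0.0073479 + 0.020757] = 0.05799 m

S_c ≈ 0.058 m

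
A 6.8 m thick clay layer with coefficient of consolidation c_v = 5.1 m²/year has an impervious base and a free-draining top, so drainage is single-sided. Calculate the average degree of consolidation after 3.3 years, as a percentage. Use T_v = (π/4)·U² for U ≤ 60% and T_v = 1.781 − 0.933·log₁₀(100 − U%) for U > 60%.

Drainage path length: H_d = H = 6.8 m (single drainage).
T_v = c_v·t/H_d² = 5.1×3.3/6.8² = 0.36397.
T_v = 0.36397 corresponds to the U > 60% branch:
U = 1 − 10^((1.781 − T_v)/0.933)/100 = 0.6698

U ≈ 67 %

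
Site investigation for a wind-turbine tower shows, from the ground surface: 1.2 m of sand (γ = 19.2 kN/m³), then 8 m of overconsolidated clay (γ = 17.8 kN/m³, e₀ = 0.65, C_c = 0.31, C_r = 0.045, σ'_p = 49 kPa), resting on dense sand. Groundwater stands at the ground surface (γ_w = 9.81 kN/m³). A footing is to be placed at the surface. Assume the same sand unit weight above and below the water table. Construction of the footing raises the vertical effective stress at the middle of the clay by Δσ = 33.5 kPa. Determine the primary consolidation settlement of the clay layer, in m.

S_c ≈ 0.305 m

Mid-depth of clay below the ground surface: z = 1.2 + 8/2 = 5.2 m.
Total vertical stress at mid-clay: σ_v = 19.2×1.2 + 17.8×4 = 94.24 kPa.
Pore pressure: u = 9.81×(5.2 − 0) = 51.012 kPa.
Initial effective stress: σ'_0 = σ_v − u = 94.24 − 51.012 = 43.228 kPa.
Final effective stress: σ'_f = 43.228 + 33.5 = 76.728 kPa.
σ'_f = 76.728 > σ'_p = 49 kPa, so the stress path crosses the preconsolidation pressure — recompression up to σ'_p, then virgin compression beyond:
S_c = H/(1+e₀)·[C_r·log₁₀(σ'_p/σ'_0) + C_c·log₁₀(σ'_f/σ'_p)]
    = 8/1.65 × [0.045×log₁₀(49/43.228) + 0.31×log₁₀(76.728/49)]
    = 4.8485 × [0.0024494 + 0.060375] = 0.3046 m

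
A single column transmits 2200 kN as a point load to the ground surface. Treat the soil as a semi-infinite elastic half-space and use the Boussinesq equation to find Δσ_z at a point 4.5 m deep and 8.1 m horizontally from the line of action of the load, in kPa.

Boussinesq vertical stress below a point load on an elastic half-space:
Δσ_z = 3P/(2πz²) · [1 + (r/z)²]^(−5/2)
r/z = 8.1/4.5 = 1.8; [1+(r/z)²]^(−5/2) = 0.027014.
Δσ_z = 3×2200/(2π×4.5²) × 0.027014 = 51.873 × 0.027014 = 1.401 kPa

Δσ_z ≈ 1.4 kPa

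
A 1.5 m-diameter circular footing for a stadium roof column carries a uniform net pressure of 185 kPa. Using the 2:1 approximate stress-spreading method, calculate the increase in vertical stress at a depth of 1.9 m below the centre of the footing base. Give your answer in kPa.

By the 2:1 method the load spreads at 1 horizontal : 2 vertical, so at depth z the loaded area has grown by z in each plan dimension:
Δσ ≈ qD²/(D+z)² = 185×1.5²/(1.5+1.9)² = 36.008 kPa

Δσ_z ≈ 36 kPa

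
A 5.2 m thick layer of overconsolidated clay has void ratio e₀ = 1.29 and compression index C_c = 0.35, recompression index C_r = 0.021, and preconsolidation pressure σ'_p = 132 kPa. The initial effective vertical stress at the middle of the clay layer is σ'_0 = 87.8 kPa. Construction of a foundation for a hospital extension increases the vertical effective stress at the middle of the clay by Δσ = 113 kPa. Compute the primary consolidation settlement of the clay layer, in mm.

S_c ≈ 153 mm

Final effective stress: σ'_f = 87.8 + 113 = 200.8 kPa.
σ'_f = 200.8 > σ'_p = 132 kPa, so the stress path crosses the preconsolidation pressure — recompression up to σ'_p, then virgin compression beyond:
S_c = H/(1+e₀)·[C_r·log₁₀(σ'_p/σ'_0) + C_c·log₁₀(σ'_f/σ'_p)]
    = 5.2/2.29 × [0.021×log₁₀(132/87.8) + 0.35×log₁₀(200.8/132)]
    = 2.2707 × [0.0037187 + 0.063766] = 0.1532 m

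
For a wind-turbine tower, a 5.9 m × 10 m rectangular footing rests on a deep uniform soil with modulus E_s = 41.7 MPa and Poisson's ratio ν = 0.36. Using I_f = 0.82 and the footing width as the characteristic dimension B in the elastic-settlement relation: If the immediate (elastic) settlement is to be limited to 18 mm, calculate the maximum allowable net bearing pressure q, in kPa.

q ≈ 178 kPa

E_s = 41.7 MPa = 41700 kPa.
S_e = q·B·(1−ν²)/E_s · I_f  ⇒  q = S_e·E_s / (B·(1−ν²)·I_f).
q = 0.018 × 41700 / (5.9 × 0.8704 × 0.82) = 178.2 kPa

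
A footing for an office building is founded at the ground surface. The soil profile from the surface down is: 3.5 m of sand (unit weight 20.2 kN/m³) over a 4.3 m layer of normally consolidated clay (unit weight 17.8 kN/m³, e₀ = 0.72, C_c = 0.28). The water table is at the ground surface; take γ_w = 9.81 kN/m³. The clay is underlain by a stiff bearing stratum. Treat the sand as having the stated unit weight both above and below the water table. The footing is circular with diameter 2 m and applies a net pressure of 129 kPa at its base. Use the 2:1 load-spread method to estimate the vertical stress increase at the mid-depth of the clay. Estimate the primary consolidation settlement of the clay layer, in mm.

Mid-depth of clay below the ground surface: z = 3.5 + 4.3/2 = 5.65 m.
Total vertical stress at mid-clay: σ_v = 20.2×3.5 + 17.8×2.15 = 108.97 kPa.
Pore pressure: u = 9.81×(5.65 − 0) = 55.427 kPa.
Initial effective stress: σ'_0 = σ_v − u = 108.97 − 55.427 = 53.543 kPa.
Stress increase at mid-clay by the 2:1 spreading method:
Δσ ≈ qD²/(D+z)² = 129×2²/(2+5.65)² = 8.8171 kPa
Final effective stress: σ'_f = σ'_0 + Δσ = 53.543 + 8.8171 = 62.36 kPa.
Normally consolidated clay, so the full stress increment lies on the virgin compression line:
S_c = C_c·H/(1+e₀)·log₁₀(σ'_f/σ'_0) = 0.28×4.3/(1+0.72)×log₁₀(62.36/53.543)
    = 0.7 × 0.066203 = 0.04634 m

S_c ≈ 46.3 mm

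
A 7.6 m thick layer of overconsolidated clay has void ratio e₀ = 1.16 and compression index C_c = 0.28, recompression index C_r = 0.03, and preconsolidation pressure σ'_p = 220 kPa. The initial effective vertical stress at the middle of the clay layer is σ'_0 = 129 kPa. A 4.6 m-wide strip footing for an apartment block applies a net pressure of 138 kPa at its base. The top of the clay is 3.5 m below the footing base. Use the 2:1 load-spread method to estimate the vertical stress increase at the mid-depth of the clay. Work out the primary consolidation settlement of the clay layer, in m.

Mid-depth of clay below the footing base: z = 3.5 + 7.6/2 = 7.3 m.
Stress increase at mid-clay by the 2:1 spreading method:
Δσ = qB/(B+z) = 138×4.6/(4.6+7.3) = 53.345 kPa
Final effective stress: σ'_f = 129 + 53.345 = 182.34 kPa.
σ'_f = 182.34 ≤ σ'_p = 220 kPa, so the clay remains overconsolidated and only the recompression index applies:
S_c = C_r·H/(1+e₀)·log₁₀(σ'_f/σ'_0) = 0.03×7.6/2.16×log₁₀(182.34/129)
    = 0.10555 × 0.15029 = 0.01586 m

S_c ≈ 0.0159 m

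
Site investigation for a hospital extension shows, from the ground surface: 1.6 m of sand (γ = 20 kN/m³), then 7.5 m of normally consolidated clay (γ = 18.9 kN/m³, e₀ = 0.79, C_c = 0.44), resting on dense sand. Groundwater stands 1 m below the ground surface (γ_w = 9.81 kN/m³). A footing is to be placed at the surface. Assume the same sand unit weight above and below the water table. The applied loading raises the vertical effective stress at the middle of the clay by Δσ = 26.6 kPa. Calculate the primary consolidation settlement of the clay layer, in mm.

Mid-depth of clay below the ground surface: z = 1.6 + 7.5/2 = 5.35 m.
Total vertical stress at mid-clay: σ_v = 20×1.6 + 18.9×3.75 = 102.88 kPa.
Pore pressure: u = 9.81×(5.35 − 1) = 42.673 kPa.
Initial effective stress: σ'_0 = σ_v − u = 102.88 − 42.673 = 60.207 kPa.
Final effective stress: σ'_f = σ'_0 + Δσ = 60.207 + 26.6 = 86.807 kPa.
Normally consolidated clay, so the full stress increment lies on the virgin compression line:
S_c = C_c·H/(1+e₀)·log₁₀(σ'_f/σ'_0) = 0.44×7.5/(1+0.79)×log₁₀(86.807/60.207)
    = 1.8436 × 0.15891 = 0.293 m

S_c ≈ 293 mm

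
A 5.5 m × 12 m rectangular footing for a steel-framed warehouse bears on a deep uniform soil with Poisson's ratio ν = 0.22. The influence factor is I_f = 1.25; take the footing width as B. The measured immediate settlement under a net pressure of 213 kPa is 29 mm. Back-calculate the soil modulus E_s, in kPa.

E_s ≈ 48100 kPa

S_e = q·B·(1−ν²)/E_s · I_f  ⇒  E_s = q·B·(1−ν²)·I_f / S_e.
E_s = 213 × 5.5 × 0.9516 × 1.25 / 0.029 = 48050 kPa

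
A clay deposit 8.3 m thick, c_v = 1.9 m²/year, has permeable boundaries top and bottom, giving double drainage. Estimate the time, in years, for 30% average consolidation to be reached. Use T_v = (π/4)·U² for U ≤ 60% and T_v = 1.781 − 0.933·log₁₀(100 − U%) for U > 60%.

t ≈ 0.641 years

Drainage path length: H_d = H/2 = 4.15 m (double drainage).
U ≤ 60%: T_v = (π/4)·U² = (π/4)×0.3² = 0.070686.
t = T_v·H_d²/c_v = 0.070686×4.15²/1.9 = 0.6407 years.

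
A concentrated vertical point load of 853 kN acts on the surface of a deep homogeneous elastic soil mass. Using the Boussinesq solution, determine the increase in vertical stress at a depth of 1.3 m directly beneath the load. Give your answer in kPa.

Δσ_z ≈ 241 kPa

Boussinesq vertical stress below a point load on an elastic half-space:
Δσ_z = 3P/(2πz²) · [1 + (r/z)²]^(−5/2)
r/z = 0/1.3 = 0; [1+(r/z)²]^(−5/2) = 1.
Δσ_z = 3×853/(2π×1.3²) × 1 = 240.99 × 1 = 241 kPa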